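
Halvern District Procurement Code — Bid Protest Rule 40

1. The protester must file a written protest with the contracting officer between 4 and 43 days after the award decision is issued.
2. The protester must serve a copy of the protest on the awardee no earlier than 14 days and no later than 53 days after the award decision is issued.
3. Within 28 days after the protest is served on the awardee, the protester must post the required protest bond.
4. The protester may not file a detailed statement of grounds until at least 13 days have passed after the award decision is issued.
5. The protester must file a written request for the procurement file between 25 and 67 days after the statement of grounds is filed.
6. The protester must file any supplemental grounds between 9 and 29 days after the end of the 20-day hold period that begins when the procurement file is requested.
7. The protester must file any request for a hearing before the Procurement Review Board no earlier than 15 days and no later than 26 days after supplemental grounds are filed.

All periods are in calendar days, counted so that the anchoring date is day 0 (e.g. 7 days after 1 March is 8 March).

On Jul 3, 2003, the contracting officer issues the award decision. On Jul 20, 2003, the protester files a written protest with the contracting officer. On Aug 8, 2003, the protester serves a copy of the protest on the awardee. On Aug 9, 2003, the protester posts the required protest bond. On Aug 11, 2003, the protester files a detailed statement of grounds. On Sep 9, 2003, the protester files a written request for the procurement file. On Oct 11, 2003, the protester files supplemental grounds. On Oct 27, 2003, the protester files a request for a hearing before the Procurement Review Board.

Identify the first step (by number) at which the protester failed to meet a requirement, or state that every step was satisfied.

Step 1: the window is 4–43 days after Jul 3, 2003 (when the award decision is issued), so Jul 7, 2003 through Aug 15, 2003; done Jul 20, 2003, which is between those dates.
Step 2: the window is 14–53 days after Jul 3, 2003 (when the award decision is issued), so Jul 17, 2003 through Aug 25, 2003; Aug 8, 2003 falls inside that range.
Step 3: 28 days after Aug 8, 2003 (when the protest is served on the awardee) is Sep 5, 2003; completed Aug 9, 2003, before the deadline.
Step 4: the earliest permitted date is 13 days after Jul 3, 2003 (when the award decision is issued), i.e. Jul 16, 2003; done Aug 11, 2003 — permitted.
Step 5: the window is 25–67 days after Aug 11, 2003 (when the statement of grounds is filed), so Sep 5, 2003 through Oct 17, 2003; done Sep 9, 2003 — within the window.
Step 6: the window is 9–29 days after Sep 29, 2003 (end of the 20-day hold period, which began when the procurement file is requested on Sep 9, 2003), so Oct 8, 2003 through Oct 28, 2003; Oct 11, 2003 falls inside that range.
Step 7: the window is 15–26 days after Oct 11, 2003 (when supplemental grounds are filed), so Oct 26, 2003 through Nov 6, 2003; Oct 27, 2003 falls inside that range.

None — every step was satisfied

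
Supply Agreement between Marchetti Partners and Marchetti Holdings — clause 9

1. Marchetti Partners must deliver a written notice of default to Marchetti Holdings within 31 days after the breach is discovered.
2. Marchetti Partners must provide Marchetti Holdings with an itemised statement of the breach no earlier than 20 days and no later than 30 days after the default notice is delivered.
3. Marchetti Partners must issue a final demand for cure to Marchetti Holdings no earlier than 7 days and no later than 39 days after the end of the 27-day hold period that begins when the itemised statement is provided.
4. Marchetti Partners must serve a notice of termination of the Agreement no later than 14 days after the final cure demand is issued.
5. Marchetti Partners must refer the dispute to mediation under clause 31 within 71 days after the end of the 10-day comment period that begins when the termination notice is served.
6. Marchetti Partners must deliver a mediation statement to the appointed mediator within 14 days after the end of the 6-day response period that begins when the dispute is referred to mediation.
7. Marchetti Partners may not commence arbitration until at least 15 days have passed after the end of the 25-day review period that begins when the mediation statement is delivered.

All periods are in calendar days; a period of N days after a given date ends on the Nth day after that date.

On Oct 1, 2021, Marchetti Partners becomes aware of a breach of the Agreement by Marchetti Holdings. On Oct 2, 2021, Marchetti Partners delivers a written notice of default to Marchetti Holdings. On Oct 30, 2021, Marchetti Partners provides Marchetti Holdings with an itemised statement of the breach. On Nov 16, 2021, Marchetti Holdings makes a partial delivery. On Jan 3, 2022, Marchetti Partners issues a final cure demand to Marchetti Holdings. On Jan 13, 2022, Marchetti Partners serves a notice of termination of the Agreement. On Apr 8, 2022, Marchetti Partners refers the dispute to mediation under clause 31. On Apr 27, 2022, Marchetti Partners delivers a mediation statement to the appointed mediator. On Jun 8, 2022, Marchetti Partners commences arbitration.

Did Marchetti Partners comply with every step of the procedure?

No

(1) due by Oct 1, 2021 + 31 days = Nov 1, 2021; Oct 2, 2021 is within that limit.
(2) the permitted window runs from Oct 2, 2021 + 20 = Oct 22, 2021 to Oct 2, 2021 + 30 = Nov 1, 2021; Oct 30, 2021 falls inside that range.
(3) the permitted window runs from Nov 26, 2021 + 7 = Dec 3, 2021 to Nov 26, 2021 + 39 = Jan 4, 2022; done Jan 3, 2022 — within the window.
(4) due by Jan 3, 2022 + 14 days = Jan 17, 2022; Jan 13, 2022 is within that limit.
(5) due by Jan 23, 2022 + 71 days = Apr 4, 2022; done Apr 8, 2022 — 4 days late.
Later steps need not be reached.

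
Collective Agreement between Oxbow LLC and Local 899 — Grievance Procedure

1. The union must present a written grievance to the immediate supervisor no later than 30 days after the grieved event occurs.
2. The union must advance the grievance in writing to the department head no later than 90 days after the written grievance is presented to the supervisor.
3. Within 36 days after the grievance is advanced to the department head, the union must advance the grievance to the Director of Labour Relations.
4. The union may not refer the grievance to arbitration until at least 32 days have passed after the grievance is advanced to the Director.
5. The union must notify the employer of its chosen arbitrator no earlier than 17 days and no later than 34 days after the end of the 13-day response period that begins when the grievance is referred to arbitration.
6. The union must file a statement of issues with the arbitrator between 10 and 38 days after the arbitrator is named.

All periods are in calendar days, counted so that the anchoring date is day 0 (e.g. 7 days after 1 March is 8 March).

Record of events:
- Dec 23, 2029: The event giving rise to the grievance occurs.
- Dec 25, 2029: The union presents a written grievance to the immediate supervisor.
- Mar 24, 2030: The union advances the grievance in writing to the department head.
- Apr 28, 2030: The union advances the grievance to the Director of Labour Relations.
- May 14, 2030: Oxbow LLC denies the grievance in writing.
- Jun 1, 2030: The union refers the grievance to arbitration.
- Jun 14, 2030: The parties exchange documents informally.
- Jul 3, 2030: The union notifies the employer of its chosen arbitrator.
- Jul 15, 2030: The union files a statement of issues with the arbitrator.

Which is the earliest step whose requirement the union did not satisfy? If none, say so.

None — every step was satisfied

Step 1 — counting 30 days from Dec 23, 2029 (when the grieved event occurs) gives a deadline of Jan 22, 2030; Dec 25, 2029 is within that limit.
Step 2 — counting 90 days from Dec 25, 2029 (when the written grievance is presented to the supervisor) gives a deadline of Mar 25, 2030; completed Mar 24, 2030, before the deadline.
Step 3 — counting 36 days from Mar 24, 2030 (when the grievance is advanced to the department head) gives a deadline of Apr 29, 2030; done Apr 28, 2030 — timely.
Step 4 — must wait 32 days from Apr 28, 2030 (when the grievance is advanced to the Director), so not before May 30, 2030; done Jun 1, 2030, after the minimum wait.
Step 5 — 17 and 34 days from Jun 14, 2030 (end of the 13-day response period, which began when the grievance is referred to arbitration on Jun 1, 2030) are Jul 1, 2030 and Jul 18, 2030 respectively; done Jul 3, 2030, which is between those dates.
Step 6 — 10 and 38 days from Jul 3, 2030 (when the arbitrator is named) are Jul 13, 2030 and Aug 10, 2030 respectively; done Jul 15, 2030, which is between those dates.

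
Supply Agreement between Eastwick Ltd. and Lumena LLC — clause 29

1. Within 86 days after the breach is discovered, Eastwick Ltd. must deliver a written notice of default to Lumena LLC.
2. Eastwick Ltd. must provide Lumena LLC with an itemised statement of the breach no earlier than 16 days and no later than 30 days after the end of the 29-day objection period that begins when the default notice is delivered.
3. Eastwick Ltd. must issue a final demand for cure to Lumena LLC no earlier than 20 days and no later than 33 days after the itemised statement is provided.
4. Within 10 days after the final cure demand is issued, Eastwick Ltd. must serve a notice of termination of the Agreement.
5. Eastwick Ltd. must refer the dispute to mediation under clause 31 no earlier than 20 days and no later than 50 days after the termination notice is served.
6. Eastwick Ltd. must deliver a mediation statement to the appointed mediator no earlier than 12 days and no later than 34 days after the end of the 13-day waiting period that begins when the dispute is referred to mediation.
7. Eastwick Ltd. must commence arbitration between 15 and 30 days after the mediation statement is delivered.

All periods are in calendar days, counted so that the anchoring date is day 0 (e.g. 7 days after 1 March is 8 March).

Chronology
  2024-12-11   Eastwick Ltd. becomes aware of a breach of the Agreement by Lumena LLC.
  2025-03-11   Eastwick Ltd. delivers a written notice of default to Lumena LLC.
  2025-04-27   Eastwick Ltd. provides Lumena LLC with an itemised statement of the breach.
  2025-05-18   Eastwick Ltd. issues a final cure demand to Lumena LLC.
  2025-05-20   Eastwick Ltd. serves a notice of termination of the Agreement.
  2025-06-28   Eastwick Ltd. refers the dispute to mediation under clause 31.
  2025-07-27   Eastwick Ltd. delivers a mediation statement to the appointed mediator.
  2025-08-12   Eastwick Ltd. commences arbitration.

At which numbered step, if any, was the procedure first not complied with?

Step 1 — counting 86 days from 2024-12-11 (when the breach is discovered) gives a deadline of 2025-03-07; 2025-03-11 misses that deadline by 4 days.
No need to go further; step 1 was not satisfied.

Step 1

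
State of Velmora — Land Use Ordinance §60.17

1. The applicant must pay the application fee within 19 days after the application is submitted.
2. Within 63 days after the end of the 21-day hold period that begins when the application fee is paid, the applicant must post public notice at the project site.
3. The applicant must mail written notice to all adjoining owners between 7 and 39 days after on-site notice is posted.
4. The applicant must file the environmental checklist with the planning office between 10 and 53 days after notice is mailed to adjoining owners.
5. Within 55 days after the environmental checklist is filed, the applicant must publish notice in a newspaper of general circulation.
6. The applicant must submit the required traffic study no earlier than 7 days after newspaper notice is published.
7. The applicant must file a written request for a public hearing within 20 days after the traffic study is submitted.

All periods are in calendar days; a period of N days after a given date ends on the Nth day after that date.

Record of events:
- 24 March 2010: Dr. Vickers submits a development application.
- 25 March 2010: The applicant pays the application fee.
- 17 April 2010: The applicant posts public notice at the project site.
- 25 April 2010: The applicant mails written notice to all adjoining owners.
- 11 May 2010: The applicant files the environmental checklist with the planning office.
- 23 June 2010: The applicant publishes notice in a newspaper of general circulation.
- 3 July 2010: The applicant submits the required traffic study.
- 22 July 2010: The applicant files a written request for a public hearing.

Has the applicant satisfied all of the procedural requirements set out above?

Step 1 — counting 19 days from 24 March 2010 (when the application is submitted) gives a deadline of 12 April 2010; 25 March 2010 is within that limit.
Step 2 — counting 63 days from 15 April 2010 (end of the 21-day hold period, which began when the application fee is paid on 25 March 2010) gives a deadline of 17 June 2010; done 17 April 2010 — timely.
Step 3 — 7 and 39 days from 17 April 2010 (when on-site notice is posted) are 24 April 2010 and 26 May 2010 respectively; done 25 April 2010, which is between those dates.
Step 4 — 10 and 53 days from 25 April 2010 (when notice is mailed to adjoining owners) are 5 May 2010 and 17 June 2010 respectively; done 11 May 2010, which is between those dates.
Step 5 — counting 55 days from 11 May 2010 (when the environmental checklist is filed) gives a deadline of 5 July 2010; done 23 June 2010 — timely.
Step 6 — must wait 7 days from 23 June 2010 (when newspaper notice is published), so not before 30 June 2010; done 3 July 2010 — permitted.
Step 7 — counting 20 days from 3 July 2010 (when the traffic study is submitted) gives a deadline of 23 July 2010; completed 22 July 2010, before the deadline.

Yes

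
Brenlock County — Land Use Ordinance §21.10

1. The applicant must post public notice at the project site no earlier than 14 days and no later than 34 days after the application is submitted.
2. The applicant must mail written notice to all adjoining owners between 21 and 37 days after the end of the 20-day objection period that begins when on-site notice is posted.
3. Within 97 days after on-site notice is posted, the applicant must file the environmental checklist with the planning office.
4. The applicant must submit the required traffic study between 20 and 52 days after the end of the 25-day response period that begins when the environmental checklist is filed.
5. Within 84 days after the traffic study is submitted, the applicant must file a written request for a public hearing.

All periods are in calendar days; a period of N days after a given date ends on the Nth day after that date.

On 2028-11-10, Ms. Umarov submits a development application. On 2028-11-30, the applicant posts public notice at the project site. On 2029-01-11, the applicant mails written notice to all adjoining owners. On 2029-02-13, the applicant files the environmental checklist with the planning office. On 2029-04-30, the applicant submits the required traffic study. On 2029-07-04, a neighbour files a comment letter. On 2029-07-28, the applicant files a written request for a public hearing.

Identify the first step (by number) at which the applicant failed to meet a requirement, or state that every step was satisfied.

Step 1 — 14 and 34 days from 2028-11-10 (when the application is submitted) are 2028-11-24 and 2028-12-14 respectively; done 2028-11-30 — within the window.
Step 2 — 21 and 37 days from 2028-12-20 (end of the 20-day objection period, which began when on-site notice is posted on 2028-11-30) are 2029-01-10 and 2029-01-26 respectively; done 2029-01-11 — within the window.
Step 3 — counting 97 days from 2028-11-30 (when on-site notice is posted) gives a deadline of 2029-03-07; done 2029-02-13 — timely.
Step 4 — 20 and 52 days from 2029-03-10 (end of the 25-day response period, which began when the environmental checklist is filed on 2029-02-13) are 2029-03-30 and 2029-05-01 respectively; 2029-04-30 falls inside that range.
Step 5 — counting 84 days from 2029-04-30 (when the traffic study is submitted) gives a deadline of 2029-07-23; 2029-07-28 misses that deadline by 5 days.
Later steps need not be reached.

Step 5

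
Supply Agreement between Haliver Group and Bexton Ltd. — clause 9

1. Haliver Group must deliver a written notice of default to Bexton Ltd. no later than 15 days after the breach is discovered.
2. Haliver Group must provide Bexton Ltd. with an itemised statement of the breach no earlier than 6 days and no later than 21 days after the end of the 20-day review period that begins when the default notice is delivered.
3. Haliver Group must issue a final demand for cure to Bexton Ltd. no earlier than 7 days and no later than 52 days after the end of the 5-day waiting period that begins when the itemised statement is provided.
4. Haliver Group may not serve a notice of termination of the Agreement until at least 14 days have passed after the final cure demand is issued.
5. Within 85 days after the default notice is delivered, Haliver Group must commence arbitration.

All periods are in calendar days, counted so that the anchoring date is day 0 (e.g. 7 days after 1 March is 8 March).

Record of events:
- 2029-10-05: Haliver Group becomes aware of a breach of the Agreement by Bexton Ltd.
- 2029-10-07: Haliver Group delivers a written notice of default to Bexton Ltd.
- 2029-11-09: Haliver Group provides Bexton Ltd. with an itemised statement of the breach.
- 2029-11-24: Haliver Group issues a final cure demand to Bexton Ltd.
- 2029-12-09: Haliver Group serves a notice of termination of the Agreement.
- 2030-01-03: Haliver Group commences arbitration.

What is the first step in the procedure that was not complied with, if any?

(1) due by 2029-10-05 + 15 days = 2029-10-20; completed 2029-10-07, before the deadline.
(2) the permitted window runs from 2029-10-27 + 6 = 2029-11-02 to 2029-10-27 + 21 = 2029-11-17; 2029-11-09 falls inside that range.
(3) the permitted window runs from 2029-11-14 + 7 = 2029-11-21 to 2029-11-14 + 52 = 2030-01-05; done 2029-11-24, which is between those dates.
(4) permitted from 2029-11-24 + 14 days = 2029-12-08 onward; done 2029-12-09, after the minimum wait.
(5) due by 2029-10-07 + 85 days = 2029-12-31; done 2030-01-03 — 3 days late.
No need to go further; step 5 was not satisfied.

Step 5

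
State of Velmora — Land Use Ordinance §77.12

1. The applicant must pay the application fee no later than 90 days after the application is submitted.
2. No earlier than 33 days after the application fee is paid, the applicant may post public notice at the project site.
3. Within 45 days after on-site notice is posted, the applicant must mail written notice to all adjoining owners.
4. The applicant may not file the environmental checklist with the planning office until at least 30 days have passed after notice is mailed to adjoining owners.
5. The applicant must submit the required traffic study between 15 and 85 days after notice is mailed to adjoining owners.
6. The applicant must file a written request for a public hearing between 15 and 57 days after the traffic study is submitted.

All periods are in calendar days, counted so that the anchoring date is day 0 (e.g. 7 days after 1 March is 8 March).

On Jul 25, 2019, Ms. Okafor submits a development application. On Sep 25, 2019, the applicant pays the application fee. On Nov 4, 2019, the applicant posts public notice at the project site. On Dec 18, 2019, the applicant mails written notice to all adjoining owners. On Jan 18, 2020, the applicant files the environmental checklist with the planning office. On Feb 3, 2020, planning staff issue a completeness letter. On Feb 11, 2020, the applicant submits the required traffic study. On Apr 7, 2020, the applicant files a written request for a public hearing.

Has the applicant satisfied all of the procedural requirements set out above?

Step 1 — counting 90 days from Jul 25, 2019 (when the application is submitted) gives a deadline of Oct 23, 2019; completed Sep 25, 2019, before the deadline.
Step 2 — must wait 33 days from Sep 25, 2019 (when the application fee is paid), so not before Oct 28, 2019; done Nov 4, 2019 — permitted.
Step 3 — counting 45 days from Nov 4, 2019 (when on-site notice is posted) gives a deadline of Dec 19, 2019; completed Dec 18, 2019, before the deadline.
Step 4 — must wait 30 days from Dec 18, 2019 (when notice is mailed to adjoining owners), so not before Jan 17, 2020; done Jan 18, 2020 — permitted.
Step 5 — 15 and 85 days from Dec 18, 2019 (when notice is mailed to adjoining owners) are Jan 2, 2020 and Mar 12, 2020 respectively; done Feb 11, 2020, which is between those dates.
Step 6 — 15 and 57 days from Feb 11, 2020 (when the traffic study is submitted) are Feb 26, 2020 and Apr 8, 2020 respectively; done Apr 7, 2020, which is between those dates.

Yes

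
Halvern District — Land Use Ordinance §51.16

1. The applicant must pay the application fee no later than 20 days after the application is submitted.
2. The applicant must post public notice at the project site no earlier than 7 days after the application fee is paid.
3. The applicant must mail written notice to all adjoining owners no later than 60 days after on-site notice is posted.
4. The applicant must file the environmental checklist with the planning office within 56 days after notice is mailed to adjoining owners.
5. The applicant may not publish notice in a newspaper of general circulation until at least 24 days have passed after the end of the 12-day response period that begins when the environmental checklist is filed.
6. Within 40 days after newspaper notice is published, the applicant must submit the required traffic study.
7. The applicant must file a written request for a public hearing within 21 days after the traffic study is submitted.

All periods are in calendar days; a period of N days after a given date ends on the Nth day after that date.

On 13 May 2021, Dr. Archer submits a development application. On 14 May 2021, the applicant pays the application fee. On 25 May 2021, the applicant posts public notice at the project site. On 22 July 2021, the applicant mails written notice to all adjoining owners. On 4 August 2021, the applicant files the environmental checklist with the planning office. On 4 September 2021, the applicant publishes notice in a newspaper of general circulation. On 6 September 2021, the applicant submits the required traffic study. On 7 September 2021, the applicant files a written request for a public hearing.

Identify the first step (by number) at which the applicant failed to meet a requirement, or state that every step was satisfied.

Step 5

Step 1: 20 days after 13 May 2021 (when the application is submitted) is 2 June 2021; 14 May 2021 is within that limit.
Step 2: the earliest permitted date is 7 days after 14 May 2021 (when the application fee is paid), i.e. 21 May 2021; done 25 May 2021 — permitted.
Step 3: 60 days after 25 May 2021 (when on-site notice is posted) is 24 July 2021; done 22 July 2021 — timely.
Step 4: 56 days after 22 July 2021 (when notice is mailed to adjoining owners) is 16 September 2021; 4 August 2021 is within that limit.
Step 5: the earliest permitted date is 24 days after 16 August 2021 (end of the 12-day response period, which began when the environmental checklist is filed on 4 August 2021), i.e. 9 September 2021; acted on 4 September 2021, 5 days prematurely.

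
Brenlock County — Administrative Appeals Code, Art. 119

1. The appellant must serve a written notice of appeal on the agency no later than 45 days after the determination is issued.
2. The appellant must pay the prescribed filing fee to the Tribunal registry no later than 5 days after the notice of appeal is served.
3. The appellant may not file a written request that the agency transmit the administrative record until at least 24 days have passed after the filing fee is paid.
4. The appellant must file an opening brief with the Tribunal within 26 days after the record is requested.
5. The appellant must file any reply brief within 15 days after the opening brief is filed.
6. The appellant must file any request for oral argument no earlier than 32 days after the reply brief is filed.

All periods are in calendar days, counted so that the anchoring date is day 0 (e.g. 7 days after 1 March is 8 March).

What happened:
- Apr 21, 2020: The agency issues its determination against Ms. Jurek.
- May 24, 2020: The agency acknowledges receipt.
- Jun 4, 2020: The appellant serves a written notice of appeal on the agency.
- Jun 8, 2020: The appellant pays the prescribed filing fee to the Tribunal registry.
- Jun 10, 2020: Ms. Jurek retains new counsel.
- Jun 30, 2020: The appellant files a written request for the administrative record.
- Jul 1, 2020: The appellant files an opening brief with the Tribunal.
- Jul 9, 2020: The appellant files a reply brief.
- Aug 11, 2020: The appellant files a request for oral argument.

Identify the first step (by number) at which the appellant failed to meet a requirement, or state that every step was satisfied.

Step 3

(1) due by Apr 21, 2020 + 45 days = Jun 5, 2020; Jun 4, 2020 is within that limit.
(2) due by Jun 4, 2020 + 5 days = Jun 9, 2020; done Jun 8, 2020 — timely.
(3) permitted from Jun 8, 2020 + 24 days = Jul 2, 2020 onward; done Jun 30, 2020 — 2 days too early.
The analysis stops there.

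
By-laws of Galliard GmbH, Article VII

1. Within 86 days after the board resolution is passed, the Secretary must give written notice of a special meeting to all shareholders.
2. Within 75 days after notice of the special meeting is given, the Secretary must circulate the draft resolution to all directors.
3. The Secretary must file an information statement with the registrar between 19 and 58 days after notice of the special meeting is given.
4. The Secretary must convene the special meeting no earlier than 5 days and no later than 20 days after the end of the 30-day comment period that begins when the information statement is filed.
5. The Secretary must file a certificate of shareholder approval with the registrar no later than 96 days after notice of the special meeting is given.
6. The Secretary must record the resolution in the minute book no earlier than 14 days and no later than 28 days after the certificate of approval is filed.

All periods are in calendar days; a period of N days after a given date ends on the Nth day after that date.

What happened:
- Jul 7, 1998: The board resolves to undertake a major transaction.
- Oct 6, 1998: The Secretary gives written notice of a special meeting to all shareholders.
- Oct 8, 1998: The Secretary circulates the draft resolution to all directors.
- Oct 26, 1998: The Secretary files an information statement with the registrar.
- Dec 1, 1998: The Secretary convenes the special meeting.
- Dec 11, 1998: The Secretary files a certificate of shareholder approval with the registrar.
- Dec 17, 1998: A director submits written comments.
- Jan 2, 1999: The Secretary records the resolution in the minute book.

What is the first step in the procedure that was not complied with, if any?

Step 1: 86 days after Jul 7, 1998 (when the board resolution is passed) is Oct 1, 1998; not done until Oct 6, 1998, 5 days after the deadline.

Step 1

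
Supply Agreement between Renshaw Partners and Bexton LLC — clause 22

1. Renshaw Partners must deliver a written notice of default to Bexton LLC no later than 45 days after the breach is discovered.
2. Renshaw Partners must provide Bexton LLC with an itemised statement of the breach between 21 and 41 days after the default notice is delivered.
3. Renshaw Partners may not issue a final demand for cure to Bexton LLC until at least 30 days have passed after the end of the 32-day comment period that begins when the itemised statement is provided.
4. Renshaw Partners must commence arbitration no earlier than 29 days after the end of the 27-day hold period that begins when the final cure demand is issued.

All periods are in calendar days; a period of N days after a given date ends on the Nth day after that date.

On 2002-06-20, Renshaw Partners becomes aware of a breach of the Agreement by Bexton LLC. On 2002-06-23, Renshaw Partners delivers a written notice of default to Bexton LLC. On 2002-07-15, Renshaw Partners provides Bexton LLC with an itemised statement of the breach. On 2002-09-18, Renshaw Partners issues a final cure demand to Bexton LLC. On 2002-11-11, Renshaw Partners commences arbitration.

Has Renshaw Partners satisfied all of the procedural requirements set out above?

Step 1 — counting 45 days from 2002-06-20 (when the breach is discovered) gives a deadline of 2002-08-04; completed 2002-06-23, before the deadline.
Step 2 — 21 and 41 days from 2002-06-23 (when the default notice is delivered) are 2002-07-14 and 2002-08-03 respectively; done 2002-07-15, which is between those dates.
Step 3 — must wait 30 days from 2002-08-16 (end of the 32-day comment period, which began when the itemised statement is provided on 2002-07-15), so not before 2002-09-15; done 2002-09-18 — permitted.
Step 4 — must wait 29 days from 2002-10-15 (end of the 27-day hold period, which began when the final cure demand is issued on 2002-09-18), so not before 2002-11-13; done 2002-11-11 — 2 days too early.
No need to go further; step 4 was not satisfied.

No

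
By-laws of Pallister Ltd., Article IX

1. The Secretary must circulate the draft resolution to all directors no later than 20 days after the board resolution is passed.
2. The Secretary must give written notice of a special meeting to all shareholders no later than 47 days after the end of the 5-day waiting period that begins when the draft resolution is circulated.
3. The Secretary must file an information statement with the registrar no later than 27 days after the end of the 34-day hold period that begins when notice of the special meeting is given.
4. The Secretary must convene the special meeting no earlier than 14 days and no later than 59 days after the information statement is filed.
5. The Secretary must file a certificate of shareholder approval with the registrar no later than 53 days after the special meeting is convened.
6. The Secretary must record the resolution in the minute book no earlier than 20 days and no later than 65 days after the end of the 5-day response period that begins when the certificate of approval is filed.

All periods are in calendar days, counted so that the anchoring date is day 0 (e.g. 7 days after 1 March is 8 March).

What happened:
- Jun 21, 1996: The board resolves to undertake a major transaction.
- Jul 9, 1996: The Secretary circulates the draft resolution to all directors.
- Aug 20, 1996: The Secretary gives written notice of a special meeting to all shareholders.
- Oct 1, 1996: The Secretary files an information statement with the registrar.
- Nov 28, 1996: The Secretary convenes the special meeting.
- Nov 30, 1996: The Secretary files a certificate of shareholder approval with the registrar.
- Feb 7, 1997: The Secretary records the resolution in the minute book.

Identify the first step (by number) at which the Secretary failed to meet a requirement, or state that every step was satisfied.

None — every step was satisfied

Step 1: 20 days after Jun 21, 1996 (when the board resolution is passed) is Jul 11, 1996; done Jul 9, 1996 — timely.
Step 2: 47 days after Jul 14, 1996 (end of the 5-day waiting period, which began when the draft resolution is circulated on Jul 9, 1996) is Aug 30, 1996; done Aug 20, 1996 — timely.
Step 3: 27 days after Sep 23, 1996 (end of the 34-day hold period, which began when notice of the special meeting is given on Aug 20, 1996) is Oct 20, 1996; done Oct 1, 1996 — timely.
Step 4: the window is 14–59 days after Oct 1, 1996 (when the information statement is filed), so Oct 15, 1996 through Nov 29, 1996; Nov 28, 1996 falls inside that range.
Step 5: 53 days after Nov 28, 1996 (when the special meeting is convened) is Jan 20, 1997; done Nov 30, 1996 — timely.
Step 6: the window is 20–65 days after Dec 5, 1996 (end of the 5-day response period, which began when the certificate of approval is filed on Nov 30, 1996), so Dec 25, 1996 through Feb 8, 1997; done Feb 7, 1997, which is between those dates.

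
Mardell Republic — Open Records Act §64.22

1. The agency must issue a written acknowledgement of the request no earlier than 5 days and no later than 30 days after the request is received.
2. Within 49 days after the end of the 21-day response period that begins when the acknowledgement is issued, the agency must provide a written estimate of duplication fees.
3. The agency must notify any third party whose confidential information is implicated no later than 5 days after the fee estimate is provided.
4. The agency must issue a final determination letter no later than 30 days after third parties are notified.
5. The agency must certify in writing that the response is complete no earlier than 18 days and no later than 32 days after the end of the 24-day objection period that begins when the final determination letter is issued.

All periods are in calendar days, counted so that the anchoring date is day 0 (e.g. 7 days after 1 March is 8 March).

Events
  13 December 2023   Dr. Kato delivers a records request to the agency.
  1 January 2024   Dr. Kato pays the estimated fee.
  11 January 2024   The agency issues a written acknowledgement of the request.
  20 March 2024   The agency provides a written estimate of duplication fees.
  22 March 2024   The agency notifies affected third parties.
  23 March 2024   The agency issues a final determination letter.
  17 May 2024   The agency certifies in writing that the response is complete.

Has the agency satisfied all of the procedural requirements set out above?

(1) the permitted window runs from 13 December 2023 + 5 = 18 December 2023 to 13 December 2023 + 30 = 12 January 2024; done 11 January 2024 — within the window.
(2) due by 1 February 2024 + 49 days = 21 March 2024; 20 March 2024 is within that limit.
(3) due by 20 March 2024 + 5 days = 25 March 2024; completed 22 March 2024, before the deadline.
(4) due by 22 March 2024 + 30 days = 21 April 2024; done 23 March 2024 — timely.
(5) the permitted window runs from 16 April 2024 + 18 = 4 May 2024 to 16 April 2024 + 32 = 18 May 2024; done 17 May 2024, which is between those dates.

Yes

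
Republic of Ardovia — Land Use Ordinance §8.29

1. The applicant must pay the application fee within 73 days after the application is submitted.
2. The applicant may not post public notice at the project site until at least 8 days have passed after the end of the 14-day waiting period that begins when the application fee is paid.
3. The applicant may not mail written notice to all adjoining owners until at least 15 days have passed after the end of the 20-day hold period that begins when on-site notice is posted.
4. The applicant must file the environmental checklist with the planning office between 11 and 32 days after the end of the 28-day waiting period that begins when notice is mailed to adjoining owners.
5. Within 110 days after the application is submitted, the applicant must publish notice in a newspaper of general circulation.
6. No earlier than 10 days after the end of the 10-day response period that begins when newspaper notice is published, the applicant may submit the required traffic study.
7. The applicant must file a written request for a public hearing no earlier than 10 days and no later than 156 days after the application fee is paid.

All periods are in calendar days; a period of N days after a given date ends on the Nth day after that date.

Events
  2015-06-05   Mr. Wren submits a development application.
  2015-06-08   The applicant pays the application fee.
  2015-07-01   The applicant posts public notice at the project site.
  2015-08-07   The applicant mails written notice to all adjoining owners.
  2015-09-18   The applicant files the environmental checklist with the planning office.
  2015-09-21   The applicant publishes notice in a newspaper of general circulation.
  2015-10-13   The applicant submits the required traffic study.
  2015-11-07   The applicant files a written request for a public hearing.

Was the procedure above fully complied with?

Yes

Step 1 — counting 73 days from 2015-06-05 (when the application is submitted) gives a deadline of 2015-08-17; 2015-06-08 is within that limit.
Step 2 — must wait 8 days from 2015-06-22 (end of the 14-day waiting period, which began when the application fee is paid on 2015-06-08), so not before 2015-06-30; 2015-07-01 is on or after that date.
Step 3 — must wait 15 days from 2015-07-21 (end of the 20-day hold period, which began when on-site notice is posted on 2015-07-01), so not before 2015-08-05; done 2015-08-07 — permitted.
Step 4 — 11 and 32 days from 2015-09-04 (end of the 28-day waiting period, which began when notice is mailed to adjoining owners on 2015-08-07) are 2015-09-15 and 2015-10-06 respectively; done 2015-09-18, which is between those dates.
Step 5 — counting 110 days from 2015-06-05 (when the application is submitted) gives a deadline of 2015-09-23; done 2015-09-21 — timely.
Step 6 — must wait 10 days from 2015-10-01 (end of the 10-day response period, which began when newspaper notice is published on 2015-09-21), so not before 2015-10-11; 2015-10-13 is on or after that date.
Step 7 — 10 and 156 days from 2015-06-08 (when the application fee is paid) are 2015-06-18 and 2015-11-11 respectively; done 2015-11-07 — within the window.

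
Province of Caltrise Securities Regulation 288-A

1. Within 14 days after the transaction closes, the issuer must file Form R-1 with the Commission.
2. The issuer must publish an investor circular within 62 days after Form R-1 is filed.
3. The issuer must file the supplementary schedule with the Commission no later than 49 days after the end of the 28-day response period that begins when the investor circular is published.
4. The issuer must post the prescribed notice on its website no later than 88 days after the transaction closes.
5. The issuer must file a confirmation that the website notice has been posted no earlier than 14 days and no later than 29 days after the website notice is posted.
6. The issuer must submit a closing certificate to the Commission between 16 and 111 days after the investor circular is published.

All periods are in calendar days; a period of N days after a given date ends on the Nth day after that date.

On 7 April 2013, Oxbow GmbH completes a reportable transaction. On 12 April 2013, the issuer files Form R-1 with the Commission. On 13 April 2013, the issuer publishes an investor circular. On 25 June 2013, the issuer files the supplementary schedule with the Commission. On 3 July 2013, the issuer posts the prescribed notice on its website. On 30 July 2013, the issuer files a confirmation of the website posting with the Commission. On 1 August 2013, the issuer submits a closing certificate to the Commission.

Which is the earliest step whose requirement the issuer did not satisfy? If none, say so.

Step 1 — counting 14 days from 7 April 2013 (when the transaction closes) gives a deadline of 21 April 2013; 12 April 2013 is within that limit.
Step 2 — counting 62 days from 12 April 2013 (when Form R-1 is filed) gives a deadline of 13 June 2013; done 13 April 2013 — timely.
Step 3 — counting 49 days from 11 May 2013 (end of the 28-day response period, which began when the investor circular is published on 13 April 2013) gives a deadline of 29 June 2013; completed 25 June 2013, before the deadline.
Step 4 — counting 88 days from 7 April 2013 (when the transaction closes) gives a deadline of 4 July 2013; done 3 July 2013 — timely.
Step 5 — 14 and 29 days from 3 July 2013 (when the website notice is posted) are 17 July 2013 and 1 August 2013 respectively; done 30 July 2013, which is between those dates.
Step 6 — 16 and 111 days from 13 April 2013 (when the investor circular is published) are 29 April 2013 and 2 August 2013 respectively; done 1 August 2013 — within the window.

None — every step was satisfied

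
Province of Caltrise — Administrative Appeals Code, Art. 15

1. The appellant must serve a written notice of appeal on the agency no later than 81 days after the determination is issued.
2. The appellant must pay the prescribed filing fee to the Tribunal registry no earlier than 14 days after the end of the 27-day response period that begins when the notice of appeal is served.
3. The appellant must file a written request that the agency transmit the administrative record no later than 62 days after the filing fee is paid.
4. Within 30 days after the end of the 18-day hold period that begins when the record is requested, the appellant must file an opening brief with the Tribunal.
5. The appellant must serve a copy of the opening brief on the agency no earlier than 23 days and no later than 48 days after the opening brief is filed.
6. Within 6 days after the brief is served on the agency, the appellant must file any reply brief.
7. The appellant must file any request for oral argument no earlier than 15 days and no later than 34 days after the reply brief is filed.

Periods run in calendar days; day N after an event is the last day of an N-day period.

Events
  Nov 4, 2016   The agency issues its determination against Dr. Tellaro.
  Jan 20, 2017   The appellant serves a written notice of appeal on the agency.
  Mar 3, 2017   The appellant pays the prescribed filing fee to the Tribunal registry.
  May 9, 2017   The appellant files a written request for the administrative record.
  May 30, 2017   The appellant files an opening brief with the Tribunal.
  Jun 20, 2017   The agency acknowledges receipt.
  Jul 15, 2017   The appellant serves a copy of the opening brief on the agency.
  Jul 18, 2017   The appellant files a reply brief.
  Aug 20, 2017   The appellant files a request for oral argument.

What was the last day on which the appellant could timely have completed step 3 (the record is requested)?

May 4, 2017

Step 3 runs from Mar 3, 2017, when the filing fee is paid. 62 days after Mar 3, 2017 is May 4, 2017.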